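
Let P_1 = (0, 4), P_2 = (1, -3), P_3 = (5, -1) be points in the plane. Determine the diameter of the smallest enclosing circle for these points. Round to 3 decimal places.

Side lengths²: P_1P_2² = 50, P_1P_3² = 50, P_2P_3² = 20.
Since P_1P_3² = 50 < 50 + 20 = 70, the triangle is acute, so the smallest enclosing circle is the circumcircle.
Circumcentre = (5/3, 2/3), r² = 125/9.
Diameter = 2r = 2√(125/9) ≈ 7.454.

7.454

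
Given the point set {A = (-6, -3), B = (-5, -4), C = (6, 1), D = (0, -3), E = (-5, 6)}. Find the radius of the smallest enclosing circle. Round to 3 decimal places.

6.654

By Welzl's lemma the MEC is supported by two points (diametrically opposite) or three points (on a circumcircle).
The minimum enclosing circle is determined by three boundary points: A, C, E.
Their circumcentre is (-17/26, 25/26) with r² = 14965/338.
The farthest remaining point B is at distance² 14705/338 ≤ 14965/338.
r = √(14965/338) ≈ 6.654.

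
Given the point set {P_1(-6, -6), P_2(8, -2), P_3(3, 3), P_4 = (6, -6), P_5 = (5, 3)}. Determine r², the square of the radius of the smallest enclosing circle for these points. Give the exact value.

By Welzl's lemma the MEC is supported by two points (diametrically opposite) or three points (on a circumcircle).
The minimum enclosing circle is determined by three boundary points: P_1, P_2, P_5.
Their circumcentre is (29/41, -122/41) with r² = 91001/1681.
The farthest remaining point P_3 is at distance² 68861/1681 ≤ 91001/1681.

91001/1681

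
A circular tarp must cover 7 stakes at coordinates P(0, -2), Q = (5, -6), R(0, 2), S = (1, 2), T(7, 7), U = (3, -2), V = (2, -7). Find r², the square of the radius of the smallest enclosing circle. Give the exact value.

55.25

By Welzl's lemma the MEC is supported by two points (diametrically opposite) or three points (on a circumcircle).
The farthest pair is T–V with squared distance 221. The circle on this segment as diameter has centre (4.5, 0) and r² = 221/4 = 55.25.
Check P: distance² to centre = 24.25 ≤ 55.25, so it lies inside.
All remaining points lie in this disk, and no smaller disk contains both endpoints, so this is the minimum enclosing circle.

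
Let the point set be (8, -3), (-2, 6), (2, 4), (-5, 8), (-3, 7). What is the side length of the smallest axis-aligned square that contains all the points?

13

The bounding box has width 13 and height 11.
An axis-aligned square enclosing the set must have side ≥ max(width, height).
So the minimum side is max(13, 11) = 13.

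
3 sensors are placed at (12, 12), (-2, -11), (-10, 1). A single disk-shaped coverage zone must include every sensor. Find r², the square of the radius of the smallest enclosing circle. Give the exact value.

184.08203125

Call the three points A, B, C in the order given.
Side lengths²: AB² = 725, AC² = 605, BC² = 208.
Since AB² = 725 < 605 + 208 = 813, the triangle is acute, so the smallest enclosing circle is the circumcircle.
Circumcentre = (3.5625, 1.375), r² = 184.08203125.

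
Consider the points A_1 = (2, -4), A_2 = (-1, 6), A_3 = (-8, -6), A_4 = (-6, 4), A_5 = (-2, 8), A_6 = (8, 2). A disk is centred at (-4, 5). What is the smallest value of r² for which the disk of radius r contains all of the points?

153

The required radius is the distance from (-4, 5) to the farthest point.
Squared distances: 117, 10, 137, 5, 13, 153.
Maximum is 153, attained at A_6.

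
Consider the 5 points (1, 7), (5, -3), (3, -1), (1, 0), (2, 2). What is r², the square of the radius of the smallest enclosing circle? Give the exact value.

29

By Welzl's lemma the MEC is supported by two points (diametrically opposite) or three points (on a circumcircle).
The farthest pair is (1, 7)–(5, -3) with squared distance 116. The circle on this segment as diameter has centre (3, 2) and r² = 116/4 = 29.
Check (3, -1): distance² to centre = 9 ≤ 29, so it lies inside.
All remaining points lie in this disk, and no smaller disk contains both endpoints, so this is the minimum enclosing circle.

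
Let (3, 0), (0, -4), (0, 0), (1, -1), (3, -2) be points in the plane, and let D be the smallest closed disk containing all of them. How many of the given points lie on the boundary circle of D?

The minimum enclosing circle of a finite set is fixed by two of the points (as a diameter) or three (as a circumcircle).
The farthest pair is (3, 0)–(0, -4) with squared distance 25. The circle on this segment as diameter has centre (1.5, -2) and r² = 25/4 = 6.25.
Check (0, 0): distance² to centre = 6.25 ≤ 6.25, so it lies inside.
All remaining points lie in this disk, and no smaller disk contains both endpoints, so this is the minimum enclosing circle.
The points at distance exactly r from the centre are (3, 0), (0, -4), (0, 0) — 3 points.

3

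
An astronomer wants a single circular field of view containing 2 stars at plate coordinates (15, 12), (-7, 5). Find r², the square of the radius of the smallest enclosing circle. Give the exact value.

133.25

The smallest circle enclosing two points has them as diameter endpoints.
Centre = midpoint = (4, 8.5); r² = |(15, 12)−(-7, 5)|²/4 = 533/4 = 133.25.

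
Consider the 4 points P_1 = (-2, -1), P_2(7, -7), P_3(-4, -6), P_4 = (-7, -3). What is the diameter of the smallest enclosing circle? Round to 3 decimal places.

14.560

A smallest enclosing disk is always determined by at most three of the input points on its boundary.
The farthest pair is P_2–P_4 with squared distance 212. The circle on this segment as diameter has centre (0, -5) and r² = 212/4 = 53.
Check P_1: distance² to centre = 20 ≤ 53, so it lies inside.
All remaining points lie in this disk, and no smaller disk contains both endpoints, so this is the minimum enclosing circle.
Diameter = 2r = 2√53 ≈ 14.560.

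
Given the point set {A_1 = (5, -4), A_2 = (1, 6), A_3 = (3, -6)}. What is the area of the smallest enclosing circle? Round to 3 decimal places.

116.239

Side lengths²: A_1A_2² = 116, A_1A_3² = 8, A_2A_3² = 148.
Since A_2A_3² = 148 ≥ 116 + 8 = 124, the angle opposite A_2A_3 is not acute, so the smallest enclosing circle has A_2A_3 as diameter.
Centre = midpoint of A_2A_3 = (2, 0), r² = 148/4 = 37.
Area = π·r² = π·37 ≈ 116.239.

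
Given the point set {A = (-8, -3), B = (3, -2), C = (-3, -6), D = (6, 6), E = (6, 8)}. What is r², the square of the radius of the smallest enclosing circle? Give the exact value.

By Welzl's lemma the MEC is supported by two points (diametrically opposite) or three points (on a circumcircle).
The farthest pair is A–E with squared distance 317. The circle on this segment as diameter has centre (-1, 2.5) and r² = 317/4 = 79.25.
Check B: distance² to centre = 36.25 ≤ 79.25, so it lies inside.
All remaining points lie in this disk, and no smaller disk contains both endpoints, so this is the minimum enclosing circle.

79.25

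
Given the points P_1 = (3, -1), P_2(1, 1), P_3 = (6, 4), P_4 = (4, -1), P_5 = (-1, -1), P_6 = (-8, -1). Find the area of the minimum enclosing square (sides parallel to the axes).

196

The bounding box has width 14 and height 5.
An axis-aligned square enclosing the set must have side ≥ max(width, height).
So the minimum side is max(14, 5) = 14.
Area = 14² = 196.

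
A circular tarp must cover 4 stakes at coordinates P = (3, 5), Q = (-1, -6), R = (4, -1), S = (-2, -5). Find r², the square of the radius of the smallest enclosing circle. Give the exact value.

34.25

The farthest pair is P–Q with squared distance 137. The circle on this segment as diameter has centre (1, -0.5) and r² = 137/4 = 34.25.
Check R: distance² to centre = 9.25 ≤ 34.25, so it lies inside.
All remaining points lie in this disk, and no smaller disk contains both endpoints, so this is the minimum enclosing circle.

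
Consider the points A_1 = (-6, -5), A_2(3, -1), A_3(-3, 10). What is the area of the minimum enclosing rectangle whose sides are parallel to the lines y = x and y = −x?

153

In coordinates u = x + y, v = x − y the rectangle is axis-aligned; the map (x,y)→(u,v) scales areas by 2.
u-values: -11, 2, 7; range = 7 − (-11) = 18.
v-values: -1, 4, -13; range = 4 − (-13) = 17.
Area = (18 × 17) / 2 = 153.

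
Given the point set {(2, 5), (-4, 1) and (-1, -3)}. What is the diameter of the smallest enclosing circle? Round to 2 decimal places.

Call the three points A, B, C in the order given.
Side lengths²: AB² = 52, AC² = 73, BC² = 25.
Since AC² = 73 < 52 + 25 = 77, the triangle is acute, so the smallest enclosing circle is the circumcircle.
Circumcentre = (5/18, 13/12), r² = 23725/1296.
Diameter = 2r = 2√(23725/1296) ≈ 8.56.

8.56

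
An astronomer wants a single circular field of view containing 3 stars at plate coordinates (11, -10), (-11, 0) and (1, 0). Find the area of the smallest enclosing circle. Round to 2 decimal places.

458.67

Call the three points A, B, C in the order given.
Side lengths²: AB² = 584, AC² = 200, BC² = 144.
Since AB² = 584 ≥ 200 + 144 = 344, the angle opposite AB is not acute, so the smallest enclosing circle has AB as diameter.
Centre = midpoint of AB = (0, -5), r² = 584/4 = 146.
Area = π·r² = π·146 ≈ 458.67.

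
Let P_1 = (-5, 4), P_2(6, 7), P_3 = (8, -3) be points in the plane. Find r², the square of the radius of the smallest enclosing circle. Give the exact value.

Side lengths²: P_1P_2² = 130, P_1P_3² = 218, P_2P_3² = 104.
Since P_1P_3² = 218 < 130 + 104 = 234, the triangle is acute, so the smallest enclosing circle is the circumcircle.
Circumcentre = (101/58, 55/58), r² = 92105/1682.

92105/1682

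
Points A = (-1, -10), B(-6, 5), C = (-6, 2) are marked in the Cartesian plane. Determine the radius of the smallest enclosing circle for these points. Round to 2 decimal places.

Side lengths²: AB² = 250, AC² = 169, BC² = 9.
Since AB² = 250 ≥ 169 + 9 = 178, the angle opposite AB is not acute, so the smallest enclosing circle has AB as diameter.
Centre = midpoint of AB = (-3.5, -2.5), r² = 250/4 = 62.5.
r = √(62.5) ≈ 7.91.

7.91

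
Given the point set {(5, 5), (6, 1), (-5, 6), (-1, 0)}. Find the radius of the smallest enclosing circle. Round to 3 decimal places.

6.042

The minimum enclosing circle of a finite set is fixed by two of the points (as a diameter) or three (as a circumcircle).
The farthest pair is (6, 1)–(-5, 6) with squared distance 146. The circle on this segment as diameter has centre (0.5, 3.5) and r² = 146/4 = 36.5.
Check (5, 5): distance² to centre = 22.5 ≤ 36.5, so it lies inside.
All remaining points lie in this disk, and no smaller disk contains both endpoints, so this is the minimum enclosing circle.
r = √(36.5) ≈ 6.042.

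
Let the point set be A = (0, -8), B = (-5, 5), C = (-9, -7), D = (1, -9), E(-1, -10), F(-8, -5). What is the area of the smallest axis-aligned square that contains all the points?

225

The bounding box has width 10 and height 15.
An axis-aligned square enclosing the set must have side ≥ max(width, height).
So the minimum side is max(10, 15) = 15.
Area = 15² = 225.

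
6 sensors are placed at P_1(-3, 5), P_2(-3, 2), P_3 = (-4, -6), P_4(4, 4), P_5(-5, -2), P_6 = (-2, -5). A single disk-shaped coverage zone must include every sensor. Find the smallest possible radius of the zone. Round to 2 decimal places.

6.41

The minimum enclosing circle is determined by three boundary points: P_1, P_3, P_4.
Their circumcentre is (-10/39, -31/39) with r² = 62525/1521.
The farthest remaining point P_5 is at distance² 36434/1521 ≤ 62525/1521.
r = √(62525/1521) ≈ 6.41.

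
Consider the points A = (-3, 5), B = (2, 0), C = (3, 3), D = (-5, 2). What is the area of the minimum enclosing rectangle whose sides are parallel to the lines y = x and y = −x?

45

In coordinates u = x + y, v = x − y the rectangle is axis-aligned; the map (x,y)→(u,v) scales areas by 2.
u-values: 2, 2, 6, -3; range = 6 − (-3) = 9.
v-values: -8, 2, 0, -7; range = 2 − (-8) = 10.
Area = (9 × 10) / 2 = 45.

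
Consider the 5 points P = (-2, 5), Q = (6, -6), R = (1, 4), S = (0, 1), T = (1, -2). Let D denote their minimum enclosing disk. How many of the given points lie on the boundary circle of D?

A smallest enclosing disk is always determined by at most three of the input points on its boundary.
The farthest pair is P–Q with squared distance 185. The circle on this segment as diameter has centre (2, -0.5) and r² = 185/4 = 46.25.
Check R: distance² to centre = 21.25 ≤ 46.25, so it lies inside.
All remaining points lie in this disk, and no smaller disk contains both endpoints, so this is the minimum enclosing circle.
The points at distance exactly r from the centre are P, Q — 2 points.

2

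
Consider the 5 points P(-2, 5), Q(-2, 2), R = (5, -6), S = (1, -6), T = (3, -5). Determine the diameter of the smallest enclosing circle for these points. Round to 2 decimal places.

By Welzl's lemma the MEC is supported by two points (diametrically opposite) or three points (on a circumcircle).
The farthest pair is P–R with squared distance 170. The circle on this segment as diameter has centre (1.5, -0.5) and r² = 170/4 = 42.5.
Check Q: distance² to centre = 18.5 ≤ 42.5, so it lies inside.
All remaining points lie in this disk, and no smaller disk contains both endpoints, so this is the minimum enclosing circle.
Diameter = 2r = 2√(42.5) ≈ 13.04.

13.04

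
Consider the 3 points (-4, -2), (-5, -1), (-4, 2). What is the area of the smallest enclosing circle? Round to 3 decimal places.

12.566

Call the three points A, B, C in the order given.
Side lengths²: AB² = 2, AC² = 16, BC² = 10.
Since AC² = 16 ≥ 10 + 2 = 12, the angle opposite AC is not acute, so the smallest enclosing circle has AC as diameter.
Centre = midpoint of AC = (-4, 0), r² = 16/4 = 4.
Area = π·r² = π·4 ≈ 12.566.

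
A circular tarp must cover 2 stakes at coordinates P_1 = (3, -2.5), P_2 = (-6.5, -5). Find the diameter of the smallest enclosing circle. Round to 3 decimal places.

The smallest circle enclosing two points has them as diameter endpoints.
Centre = midpoint = (-1.75, -3.75); r² = |P_1P_2|²/4 = 96.5/4 = 24.125.
Diameter = 2r = 2√(24.125) ≈ 9.823.

9.823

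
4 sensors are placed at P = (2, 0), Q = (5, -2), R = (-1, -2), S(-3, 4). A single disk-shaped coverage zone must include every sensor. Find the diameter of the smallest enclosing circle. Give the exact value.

10

The farthest pair is Q–S with squared distance 100. The circle on this segment as diameter has centre (1, 1) and r² = 100/4 = 25.
Check P: distance² to centre = 2 ≤ 25, so it lies inside.
All remaining points lie in this disk, and no smaller disk contains both endpoints, so this is the minimum enclosing circle.
Diameter = 2r = 2√25 = 10.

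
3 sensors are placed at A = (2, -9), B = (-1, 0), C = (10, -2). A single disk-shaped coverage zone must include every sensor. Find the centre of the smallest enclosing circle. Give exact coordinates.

(253/62, -205/62)

Side lengths²: AB² = 90, AC² = 113, BC² = 125.
Since BC² = 125 < 113 + 90 = 203, the triangle is acute, so the smallest enclosing circle is the circumcircle.
Circumcentre = (253/62, -205/62), r² = 70625/1922.
Centre = (253/62, -205/62).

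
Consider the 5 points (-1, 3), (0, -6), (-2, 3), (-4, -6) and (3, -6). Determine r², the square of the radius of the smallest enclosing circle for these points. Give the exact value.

By Welzl's lemma the MEC is supported by two points (diametrically opposite) or three points (on a circumcircle).
The minimum enclosing circle is determined by three boundary points: (-2, 3), (-4, -6), (3, -6).
Their circumcentre is (-0.5, -37/18) with r² = 4505/162.
The farthest remaining point (-1, 3) is at distance² 4181/162 ≤ 4505/162.

4505/162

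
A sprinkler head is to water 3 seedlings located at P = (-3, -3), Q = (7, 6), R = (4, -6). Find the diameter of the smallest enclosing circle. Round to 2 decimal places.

Side lengths²: PQ² = 181, PR² = 58, QR² = 153.
Since PQ² = 181 < 153 + 58 = 211, the triangle is acute, so the smallest enclosing circle is the circumcircle.
Circumcentre = (169/62, 43/62), r² = 89233/1922.
Diameter = 2r = 2√(89233/1922) ≈ 13.63.

13.63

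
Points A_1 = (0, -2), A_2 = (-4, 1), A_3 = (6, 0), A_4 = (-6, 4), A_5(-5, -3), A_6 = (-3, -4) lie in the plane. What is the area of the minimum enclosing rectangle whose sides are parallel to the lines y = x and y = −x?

112

In coordinates u = x + y, v = x − y the rectangle is axis-aligned; the map (x,y)→(u,v) scales areas by 2.
u-values: -2, -3, 6, -2, -8, -7; range = 6 − (-8) = 14.
v-values: 2, -5, 6, -10, -2, 1; range = 6 − (-10) = 16.
Area = (14 × 16) / 2 = 112.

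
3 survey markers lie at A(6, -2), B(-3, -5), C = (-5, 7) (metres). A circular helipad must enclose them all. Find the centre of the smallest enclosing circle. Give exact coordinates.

Side lengths²: AB² = 90, AC² = 202, BC² = 148.
Since AC² = 202 < 148 + 90 = 238, the triangle is acute, so the smallest enclosing circle is the circumcircle.
Circumcentre = (-4/19, 31/19), r² = 18685/361.
Centre = (-4/19, 31/19).

(-4/19, 31/19)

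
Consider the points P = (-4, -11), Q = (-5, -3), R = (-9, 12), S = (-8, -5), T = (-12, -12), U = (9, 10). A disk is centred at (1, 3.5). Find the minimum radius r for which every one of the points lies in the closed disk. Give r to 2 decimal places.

20.23

The required radius is the distance from (1, 3.5) to the farthest point.
Squared distances: 235.25, 78.25, 172.25, 153.25, 409.25, 106.25.
Maximum is 409.25, attained at T.
r = √(409.25) ≈ 20.23.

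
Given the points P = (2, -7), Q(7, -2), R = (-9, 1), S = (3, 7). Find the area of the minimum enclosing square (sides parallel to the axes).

256

The bounding box has width 16 and height 14.
An axis-aligned square enclosing the set must have side ≥ max(width, height).
So the minimum side is max(16, 14) = 16.
Area = 16² = 256.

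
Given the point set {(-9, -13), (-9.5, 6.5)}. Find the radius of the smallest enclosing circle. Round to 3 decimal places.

9.753

The smallest circle enclosing two points has them as diameter endpoints.
Centre = midpoint = (-9.25, -3.25); r² = |(-9, -13)−(-9.5, 6.5)|²/4 = 380.5/4 = 95.125.
r = √(95.125) ≈ 9.753.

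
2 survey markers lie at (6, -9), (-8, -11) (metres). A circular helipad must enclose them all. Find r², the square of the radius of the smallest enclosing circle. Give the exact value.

50

The smallest circle enclosing two points has them as diameter endpoints.
Centre = midpoint = (-1, -10); r² = |(6, -9)−(-8, -11)|²/4 = 200/4 = 50.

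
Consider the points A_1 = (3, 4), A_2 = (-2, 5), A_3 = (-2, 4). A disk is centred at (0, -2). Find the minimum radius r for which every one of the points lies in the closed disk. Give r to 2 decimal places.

7.28

The required radius is the distance from (0, -2) to the farthest point.
Squared distances: 45, 53, 40.
Maximum is 53, attained at A_2.
r = √53 ≈ 7.28.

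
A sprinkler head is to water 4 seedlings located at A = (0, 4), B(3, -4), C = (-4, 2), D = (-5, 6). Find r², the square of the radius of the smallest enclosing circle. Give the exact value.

The farthest pair is B–D with squared distance 164. The circle on this segment as diameter has centre (-1, 1) and r² = 164/4 = 41.
Check A: distance² to centre = 10 ≤ 41, so it lies inside.
All remaining points lie in this disk, and no smaller disk contains both endpoints, so this is the minimum enclosing circle.

41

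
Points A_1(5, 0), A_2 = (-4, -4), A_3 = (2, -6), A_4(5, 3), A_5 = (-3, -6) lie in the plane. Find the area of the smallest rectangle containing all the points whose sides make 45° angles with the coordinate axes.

In coordinates u = x + y, v = x − y the rectangle is axis-aligned; the map (x,y)→(u,v) scales areas by 2.
u-values: 5, -8, -4, 8, -9; range = 8 − (-9) = 17.
v-values: 5, 0, 8, 2, 3; range = 8 − 0 = 8.
Area = (17 × 8) / 2 = 68.

68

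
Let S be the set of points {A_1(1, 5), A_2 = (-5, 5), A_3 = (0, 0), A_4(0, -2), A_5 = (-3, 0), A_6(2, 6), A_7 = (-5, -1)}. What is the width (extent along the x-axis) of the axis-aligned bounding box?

max x = 2, min x = -5, so width = 7.

7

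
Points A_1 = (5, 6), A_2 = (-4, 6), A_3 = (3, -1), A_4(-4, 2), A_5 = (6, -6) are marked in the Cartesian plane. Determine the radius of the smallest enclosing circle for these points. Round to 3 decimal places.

The farthest pair is A_2–A_5 with squared distance 244. The circle on this segment as diameter has centre (1, 0) and r² = 244/4 = 61.
Check A_1: distance² to centre = 52 ≤ 61, so it lies inside.
All remaining points lie in this disk, and no smaller disk contains both endpoints, so this is the minimum enclosing circle.
r = √61 ≈ 7.810.

7.810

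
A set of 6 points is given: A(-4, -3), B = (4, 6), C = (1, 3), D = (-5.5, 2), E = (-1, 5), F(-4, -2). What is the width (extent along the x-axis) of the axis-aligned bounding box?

9.5

max x = 4, min x = -5.5, so width = 9.5.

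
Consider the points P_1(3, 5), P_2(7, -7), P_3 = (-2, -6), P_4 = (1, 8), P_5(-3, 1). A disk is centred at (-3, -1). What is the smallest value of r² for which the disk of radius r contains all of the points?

136

The required radius is the distance from (-3, -1) to the farthest point.
Squared distances: 72, 136, 26, 97, 4.
Maximum is 136, attained at P_2.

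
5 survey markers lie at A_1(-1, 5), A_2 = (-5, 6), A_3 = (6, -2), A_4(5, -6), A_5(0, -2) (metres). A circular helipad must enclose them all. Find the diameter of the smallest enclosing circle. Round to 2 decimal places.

15.62

By Welzl's lemma the MEC is supported by two points (diametrically opposite) or three points (on a circumcircle).
The farthest pair is A_2–A_4 with squared distance 244. The circle on this segment as diameter has centre (0, 0) and r² = 244/4 = 61.
Check A_1: distance² to centre = 26 ≤ 61, so it lies inside.
All remaining points lie in this disk, and no smaller disk contains both endpoints, so this is the minimum enclosing circle.
Diameter = 2r = 2√61 ≈ 15.62.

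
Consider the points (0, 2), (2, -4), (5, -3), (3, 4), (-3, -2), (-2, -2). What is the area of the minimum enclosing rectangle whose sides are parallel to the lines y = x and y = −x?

60

In coordinates u = x + y, v = x − y the rectangle is axis-aligned; the map (x,y)→(u,v) scales areas by 2.
u-values: 2, -2, 2, 7, -5, -4; range = 7 − (-5) = 12.
v-values: -2, 6, 8, -1, -1, 0; range = 8 − (-2) = 10.
Area = (12 × 10) / 2 = 60.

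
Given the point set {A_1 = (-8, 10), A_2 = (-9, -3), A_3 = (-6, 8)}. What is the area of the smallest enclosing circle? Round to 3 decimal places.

133.518

Side lengths²: A_1A_2² = 170, A_1A_3² = 8, A_2A_3² = 130.
Since A_1A_2² = 170 ≥ 130 + 8 = 138, the angle opposite A_1A_2 is not acute, so the smallest enclosing circle has A_1A_2 as diameter.
Centre = midpoint of A_1A_2 = (-8.5, 3.5), r² = 170/4 = 42.5.
Area = π·r² = π·42.5 ≈ 133.518.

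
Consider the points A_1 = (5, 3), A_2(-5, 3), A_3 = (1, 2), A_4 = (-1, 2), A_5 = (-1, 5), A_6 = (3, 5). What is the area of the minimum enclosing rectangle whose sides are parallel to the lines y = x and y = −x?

In coordinates u = x + y, v = x − y the rectangle is axis-aligned; the map (x,y)→(u,v) scales areas by 2.
u-values: 8, -2, 3, 1, 4, 8; range = 8 − (-2) = 10.
v-values: 2, -8, -1, -3, -6, -2; range = 2 − (-8) = 10.
Area = (10 × 10) / 2 = 50.

50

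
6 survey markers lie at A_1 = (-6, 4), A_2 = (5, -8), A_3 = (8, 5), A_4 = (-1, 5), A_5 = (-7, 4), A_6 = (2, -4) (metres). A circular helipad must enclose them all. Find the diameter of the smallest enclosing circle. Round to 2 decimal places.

17.73

A smallest enclosing disk is always determined by at most three of the input points on its boundary.
The minimum enclosing circle is determined by three boundary points: A_2, A_3, A_5.
Their circumcentre is (0.8125, -0.1875) with r² = 78.5703125.
The farthest remaining point A_1 is at distance² 63.9453125 ≤ 78.5703125.
Diameter = 2r = 2√(78.5703125) ≈ 17.73.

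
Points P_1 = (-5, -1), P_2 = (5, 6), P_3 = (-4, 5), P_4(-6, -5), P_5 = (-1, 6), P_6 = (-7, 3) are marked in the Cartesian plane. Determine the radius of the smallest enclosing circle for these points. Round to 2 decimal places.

7.78

The farthest pair is P_2–P_4 with squared distance 242. The circle on this segment as diameter has centre (-0.5, 0.5) and r² = 242/4 = 60.5.
Check P_1: distance² to centre = 22.5 ≤ 60.5, so it lies inside.
All remaining points lie in this disk, and no smaller disk contains both endpoints, so this is the minimum enclosing circle.
r = √(60.5) ≈ 7.78.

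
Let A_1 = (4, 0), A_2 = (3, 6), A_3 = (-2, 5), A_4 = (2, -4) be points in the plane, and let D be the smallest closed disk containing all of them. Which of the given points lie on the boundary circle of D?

A_2, A_3, A_4

A smallest enclosing disk is always determined by at most three of the input points on its boundary.
The minimum enclosing circle is determined by three boundary points: A_2, A_3, A_4.
Their circumcentre is (135/98, 109/98) with r² = 127361/4802.
The farthest remaining point A_1 is at distance² 38965/4802 ≤ 127361/4802.
The points at distance exactly r from the centre are A_2, A_3, A_4 — 3 points.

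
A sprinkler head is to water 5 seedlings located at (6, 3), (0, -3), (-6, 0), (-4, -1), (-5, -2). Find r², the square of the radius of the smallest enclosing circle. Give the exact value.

38.25

The farthest pair is (6, 3)–(-6, 0) with squared distance 153. The circle on this segment as diameter has centre (0, 1.5) and r² = 153/4 = 38.25.
Check (0, -3): distance² to centre = 20.25 ≤ 38.25, so it lies inside.
All remaining points lie in this disk, and no smaller disk contains both endpoints, so this is the minimum enclosing circle.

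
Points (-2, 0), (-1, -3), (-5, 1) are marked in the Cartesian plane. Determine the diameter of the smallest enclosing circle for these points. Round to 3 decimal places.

Call the three points A, B, C in the order given.
Side lengths²: AB² = 10, AC² = 10, BC² = 32.
Since BC² = 32 ≥ 10 + 10 = 20, the angle opposite BC is not acute, so the smallest enclosing circle has BC as diameter.
Centre = midpoint of BC = (-3, -1), r² = 32/4 = 8.
Diameter = 2r = 2√8 ≈ 5.657.

5.657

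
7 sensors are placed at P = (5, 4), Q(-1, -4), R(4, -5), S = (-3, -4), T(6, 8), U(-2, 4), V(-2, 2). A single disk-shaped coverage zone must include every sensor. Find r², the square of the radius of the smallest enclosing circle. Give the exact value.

56.25

By Welzl's lemma the MEC is supported by two points (diametrically opposite) or three points (on a circumcircle).
The farthest pair is S–T with squared distance 225. The circle on this segment as diameter has centre (1.5, 2) and r² = 225/4 = 56.25.
Check P: distance² to centre = 16.25 ≤ 56.25, so it lies inside.
All remaining points lie in this disk, and no smaller disk contains both endpoints, so this is the minimum enclosing circle.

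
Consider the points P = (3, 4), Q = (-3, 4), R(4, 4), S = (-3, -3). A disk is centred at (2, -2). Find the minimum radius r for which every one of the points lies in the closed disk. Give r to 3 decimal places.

7.810

The required radius is the distance from (2, -2) to the farthest point.
Squared distances: 37, 61, 40, 26.
Maximum is 61, attained at Q.
r = √61 ≈ 7.810.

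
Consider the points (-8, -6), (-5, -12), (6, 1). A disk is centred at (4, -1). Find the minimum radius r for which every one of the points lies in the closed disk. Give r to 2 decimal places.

The required radius is the distance from (4, -1) to the farthest point.
Squared distances: 169, 202, 8.
Maximum is 202, attained at (-5, -12).
r = √202 ≈ 14.21.

14.21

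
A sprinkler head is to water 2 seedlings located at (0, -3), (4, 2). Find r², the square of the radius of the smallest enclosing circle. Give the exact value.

The smallest circle enclosing two points has them as diameter endpoints.
Centre = midpoint = (2, -0.5); r² = |(0, -3)−(4, 2)|²/4 = 41/4 = 10.25.

10.25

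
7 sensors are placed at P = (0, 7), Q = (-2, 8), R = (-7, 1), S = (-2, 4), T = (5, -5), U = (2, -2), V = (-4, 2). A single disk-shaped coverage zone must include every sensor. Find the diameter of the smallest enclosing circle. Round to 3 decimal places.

The minimum enclosing circle of a finite set is fixed by two of the points (as a diameter) or three (as a circumcircle).
The minimum enclosing circle is determined by three boundary points: Q, R, T.
Their circumcentre is (9/19, 18/19) with r² = 20165/361.
The farthest remaining point P is at distance² 13306/361 ≤ 20165/361.
Diameter = 2r = 2√(20165/361) ≈ 14.948.

14.948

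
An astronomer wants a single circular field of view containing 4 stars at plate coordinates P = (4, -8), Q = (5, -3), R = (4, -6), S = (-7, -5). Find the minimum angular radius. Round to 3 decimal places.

6.097

A smallest enclosing disk is always determined by at most three of the input points on its boundary.
The minimum enclosing circle is determined by three boundary points: P, Q, S.
Their circumcentre is (-27/29, -128/29) with r² = 31265/841.
The farthest remaining point R is at distance² 22565/841 ≤ 31265/841.
r = √(31265/841) ≈ 6.097.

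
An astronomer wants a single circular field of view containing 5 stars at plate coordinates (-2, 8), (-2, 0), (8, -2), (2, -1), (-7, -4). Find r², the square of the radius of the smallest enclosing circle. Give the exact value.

38701/578

The minimum enclosing circle is determined by three boundary points: (-2, 8), (8, -2), (-7, -4).
Their circumcentre is (3/34, 3/34) with r² = 38701/578.
The farthest remaining point (2, -1) is at distance² 2797/578 ≤ 38701/578.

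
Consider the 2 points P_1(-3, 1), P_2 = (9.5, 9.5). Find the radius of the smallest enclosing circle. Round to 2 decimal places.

The smallest circle enclosing two points has them as diameter endpoints.
Centre = midpoint = (3.25, 5.25); r² = |P_1P_2|²/4 = 228.5/4 = 57.125.
r = √(57.125) ≈ 7.56.

7.56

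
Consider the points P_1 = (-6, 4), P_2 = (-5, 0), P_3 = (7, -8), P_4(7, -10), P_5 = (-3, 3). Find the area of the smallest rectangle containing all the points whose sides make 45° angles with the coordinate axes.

67.5

In coordinates u = x + y, v = x − y the rectangle is axis-aligned; the map (x,y)→(u,v) scales areas by 2.
u-values: -2, -5, -1, -3, 0; range = 0 − (-5) = 5.
v-values: -10, -5, 15, 17, -6; range = 17 − (-10) = 27.
Area = (5 × 27) / 2 = 67.5.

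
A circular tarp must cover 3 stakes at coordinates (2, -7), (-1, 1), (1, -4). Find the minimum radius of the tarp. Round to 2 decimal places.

Call the three points A, B, C in the order given.
Side lengths²: AB² = 73, AC² = 10, BC² = 29.
Since AB² = 73 ≥ 29 + 10 = 39, the angle opposite AB is not acute, so the smallest enclosing circle has AB as diameter.
Centre = midpoint of AB = (0.5, -3), r² = 73/4 = 18.25.
r = √(18.25) ≈ 4.27.

4.27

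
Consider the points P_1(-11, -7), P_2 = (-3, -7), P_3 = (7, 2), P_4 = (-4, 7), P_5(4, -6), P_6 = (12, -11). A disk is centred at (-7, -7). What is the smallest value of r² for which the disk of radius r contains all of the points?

377

The required radius is the distance from (-7, -7) to the farthest point.
Squared distances: 16, 16, 277, 205, 122, 377.
Maximum is 377, attained at P_6.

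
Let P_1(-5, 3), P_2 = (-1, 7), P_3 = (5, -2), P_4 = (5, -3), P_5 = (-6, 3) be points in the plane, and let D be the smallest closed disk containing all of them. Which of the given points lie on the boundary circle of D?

A smallest enclosing disk is always determined by at most three of the input points on its boundary.
The minimum enclosing circle is determined by three boundary points: P_2, P_4, P_5.
Their circumcentre is (-7/74, 55/74) with r² = 109429/2738.
The farthest remaining point P_3 is at distance² 91669/2738 ≤ 109429/2738.
The points at distance exactly r from the centre are P_2, P_4, P_5 — 3 points.

P_2, P_4, P_5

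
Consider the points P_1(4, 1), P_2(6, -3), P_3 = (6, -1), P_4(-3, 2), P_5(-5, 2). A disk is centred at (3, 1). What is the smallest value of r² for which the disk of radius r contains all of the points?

The required radius is the distance from (3, 1) to the farthest point.
Squared distances: 1, 25, 13, 37, 65.
Maximum is 65, attained at P_5.

65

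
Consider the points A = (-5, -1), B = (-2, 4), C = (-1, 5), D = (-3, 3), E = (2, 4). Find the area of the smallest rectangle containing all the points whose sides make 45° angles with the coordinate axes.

24

In coordinates u = x + y, v = x − y the rectangle is axis-aligned; the map (x,y)→(u,v) scales areas by 2.
u-values: -6, 2, 4, 0, 6; range = 6 − (-6) = 12.
v-values: -4, -6, -6, -6, -2; range = -2 − (-6) = 4.
Area = (12 × 4) / 2 = 24.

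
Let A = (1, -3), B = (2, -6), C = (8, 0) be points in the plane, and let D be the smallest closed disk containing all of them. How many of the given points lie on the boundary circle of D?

2

Side lengths²: AB² = 10, AC² = 58, BC² = 72.
Since BC² = 72 ≥ 58 + 10 = 68, the angle opposite BC is not acute, so the smallest enclosing circle has BC as diameter.
Centre = midpoint of BC = (5, -3), r² = 72/4 = 18.
The points at distance exactly r from the centre are B, C — 2 points.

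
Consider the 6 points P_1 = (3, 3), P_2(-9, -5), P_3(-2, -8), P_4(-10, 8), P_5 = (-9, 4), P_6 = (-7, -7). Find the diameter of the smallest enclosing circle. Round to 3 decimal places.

The minimum enclosing circle of a finite set is fixed by two of the points (as a diameter) or three (as a circumcircle).
The minimum enclosing circle is determined by three boundary points: P_1, P_3, P_4.
Their circumcentre is (-116/21, 5/21) with r² = 35405/441.
The farthest remaining point P_6 is at distance² 24065/441 ≤ 35405/441.
Diameter = 2r = 2√(35405/441) ≈ 17.920.

17.920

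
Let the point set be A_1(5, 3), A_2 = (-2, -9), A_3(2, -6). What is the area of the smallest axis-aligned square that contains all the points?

The bounding box has width 7 and height 12.
An axis-aligned square enclosing the set must have side ≥ max(width, height).
So the minimum side is max(7, 12) = 12.
Area = 12² = 144.

144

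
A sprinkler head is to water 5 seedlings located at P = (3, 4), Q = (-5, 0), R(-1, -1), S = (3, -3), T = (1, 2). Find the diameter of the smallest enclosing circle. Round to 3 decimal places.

9.552

The minimum enclosing circle of a finite set is fixed by two of the points (as a diameter) or three (as a circumcircle).
The minimum enclosing circle is determined by three boundary points: P, Q, S.
Their circumcentre is (-0.25, 0.5) with r² = 22.8125.
The farthest remaining point T is at distance² 3.8125 ≤ 22.8125.
Diameter = 2r = 2√(22.8125) ≈ 9.552.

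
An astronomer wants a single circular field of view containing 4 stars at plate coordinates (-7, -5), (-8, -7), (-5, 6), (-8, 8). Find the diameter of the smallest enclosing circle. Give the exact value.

The farthest pair is (-8, -7)–(-8, 8) with squared distance 225. The circle on this segment as diameter has centre (-8, 0.5) and r² = 225/4 = 56.25.
Check (-7, -5): distance² to centre = 31.25 ≤ 56.25, so it lies inside.
All remaining points lie in this disk, and no smaller disk contains both endpoints, so this is the minimum enclosing circle.
Diameter = 2r = 2√(56.25) = 15.

15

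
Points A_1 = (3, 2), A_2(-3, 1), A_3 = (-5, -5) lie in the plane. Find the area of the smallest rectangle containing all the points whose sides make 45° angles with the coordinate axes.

37.5

In coordinates u = x + y, v = x − y the rectangle is axis-aligned; the map (x,y)→(u,v) scales areas by 2.
u-values: 5, -2, -10; range = 5 − (-10) = 15.
v-values: 1, -4, 0; range = 1 − (-4) = 5.
Area = (15 × 5) / 2 = 37.5.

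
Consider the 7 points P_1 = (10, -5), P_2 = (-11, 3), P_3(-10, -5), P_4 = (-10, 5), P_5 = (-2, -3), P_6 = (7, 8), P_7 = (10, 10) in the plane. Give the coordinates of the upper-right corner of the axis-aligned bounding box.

(10, 10)

x-range [-11, 10], y-range [-5, 10].
The upper-right corner is (10, 10).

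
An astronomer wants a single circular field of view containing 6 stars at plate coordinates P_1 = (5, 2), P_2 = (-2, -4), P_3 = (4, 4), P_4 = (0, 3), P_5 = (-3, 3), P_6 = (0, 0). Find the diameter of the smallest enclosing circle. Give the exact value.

The farthest pair is P_2–P_3 with squared distance 100. The circle on this segment as diameter has centre (1, 0) and r² = 100/4 = 25.
Check P_1: distance² to centre = 20 ≤ 25, so it lies inside.
All remaining points lie in this disk, and no smaller disk contains both endpoints, so this is the minimum enclosing circle.
Diameter = 2r = 2√25 = 10.

10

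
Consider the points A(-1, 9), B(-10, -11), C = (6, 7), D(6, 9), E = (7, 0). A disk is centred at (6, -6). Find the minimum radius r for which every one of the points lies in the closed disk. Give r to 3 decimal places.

16.763

The required radius is the distance from (6, -6) to the farthest point.
Squared distances: 274, 281, 169, 225, 37.
Maximum is 281, attained at B.
r = √281 ≈ 16.763.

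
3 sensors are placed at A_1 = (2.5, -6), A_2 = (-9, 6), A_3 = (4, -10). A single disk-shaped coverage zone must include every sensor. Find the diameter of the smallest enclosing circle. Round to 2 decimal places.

Side lengths²: A_1A_2² = 276.25, A_1A_3² = 18.25, A_2A_3² = 425.
Since A_2A_3² = 425 ≥ 276.25 + 18.25 = 294.5, the angle opposite A_2A_3 is not acute, so the smallest enclosing circle has A_2A_3 as diameter.
Centre = midpoint of A_2A_3 = (-2.5, -2), r² = 425/4 = 106.25.
Diameter = 2r = 2√(106.25) ≈ 20.62.

20.62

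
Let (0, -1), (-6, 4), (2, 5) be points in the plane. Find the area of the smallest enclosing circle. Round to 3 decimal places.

Call the three points A, B, C in the order given.
Side lengths²: AB² = 61, AC² = 40, BC² = 65.
Since BC² = 65 < 61 + 40 = 101, the triangle is acute, so the smallest enclosing circle is the circumcircle.
Circumcentre = (-83/46, 135/46), r² = 19825/1058.
Area = π·r² = π·19825/1058 ≈ 58.868.

58.868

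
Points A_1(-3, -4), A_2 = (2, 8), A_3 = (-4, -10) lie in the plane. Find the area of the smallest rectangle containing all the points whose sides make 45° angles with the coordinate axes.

In coordinates u = x + y, v = x − y the rectangle is axis-aligned; the map (x,y)→(u,v) scales areas by 2.
u-values: -7, 10, -14; range = 10 − (-14) = 24.
v-values: 1, -6, 6; range = 6 − (-6) = 12.
Area = (24 × 12) / 2 = 144.

144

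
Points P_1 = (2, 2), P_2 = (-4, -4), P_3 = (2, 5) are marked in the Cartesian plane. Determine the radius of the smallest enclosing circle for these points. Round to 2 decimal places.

Side lengths²: P_1P_2² = 72, P_1P_3² = 9, P_2P_3² = 117.
Since P_2P_3² = 117 ≥ 72 + 9 = 81, the angle opposite P_2P_3 is not acute, so the smallest enclosing circle has P_2P_3 as diameter.
Centre = midpoint of P_2P_3 = (-1, 0.5), r² = 117/4 = 29.25.
r = √(29.25) ≈ 5.41.

5.41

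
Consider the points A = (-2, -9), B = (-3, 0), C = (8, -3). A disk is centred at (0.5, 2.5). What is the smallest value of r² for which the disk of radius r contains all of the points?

The required radius is the distance from (0.5, 2.5) to the farthest point.
Squared distances: 138.5, 18.5, 86.5.
Maximum is 138.5, attained at A.

138.5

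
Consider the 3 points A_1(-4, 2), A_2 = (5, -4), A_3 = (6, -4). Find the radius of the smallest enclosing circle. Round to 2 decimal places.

5.83

Side lengths²: A_1A_2² = 117, A_1A_3² = 136, A_2A_3² = 1.
Since A_1A_3² = 136 ≥ 117 + 1 = 118, the angle opposite A_1A_3 is not acute, so the smallest enclosing circle has A_1A_3 as diameter.
Centre = midpoint of A_1A_3 = (1, -1), r² = 136/4 = 34.
r = √34 ≈ 5.83.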